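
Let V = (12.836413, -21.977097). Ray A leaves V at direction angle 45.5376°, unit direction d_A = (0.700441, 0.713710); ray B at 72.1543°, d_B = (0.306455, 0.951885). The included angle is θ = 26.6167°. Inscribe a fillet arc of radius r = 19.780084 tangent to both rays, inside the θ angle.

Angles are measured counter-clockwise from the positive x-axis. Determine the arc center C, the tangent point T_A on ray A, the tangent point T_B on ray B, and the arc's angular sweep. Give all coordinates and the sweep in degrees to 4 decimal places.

center=(57.2909,51.5590) T_A=(71.4081,37.7042) T_B=(38.4625,57.6207) sweep=153.3833

bisector direction at 58.8459° = (0.517341,0.855779)
center distance |VC| = r/sin(θ/2) = 19.780084/sin(13.3084°) = 85.928797
C = V + |VC|·bis = (57.2909,51.5590)
T_A = V + ((C−V)·d_A)·d_A = V + 83.6212·d_A = (71.4081,37.7042)
T_B = V + ((C−V)·d_B)·d_B = V + 83.6212·d_B = (38.4625,57.6207)
sweep = 180° − θ = 153.3833°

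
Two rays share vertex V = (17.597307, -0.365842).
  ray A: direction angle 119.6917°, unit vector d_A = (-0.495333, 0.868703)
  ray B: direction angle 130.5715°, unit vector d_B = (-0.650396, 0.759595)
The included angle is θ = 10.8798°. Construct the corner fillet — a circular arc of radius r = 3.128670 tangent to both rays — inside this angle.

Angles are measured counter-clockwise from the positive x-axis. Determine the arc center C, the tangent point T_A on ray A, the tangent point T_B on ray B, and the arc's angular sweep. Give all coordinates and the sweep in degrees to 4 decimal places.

center=(-1.3941,26.6245) T_A=(1.3238,28.1742) T_B=(-3.7706,24.5896) sweep=169.1202

bisector direction at 125.1316° = (-0.575456,0.817832)
center distance |VC| = r/sin(θ/2) = 3.128670/sin(5.4399°) = 33.002296
C = V + |VC|·bis = (-1.3941,26.6245)
T_A = V + ((C−V)·d_A)·d_A = V + 32.8537·d_A = (1.3238,28.1742)
T_B = V + ((C−V)·d_B)·d_B = V + 32.8537·d_B = (-3.7706,24.5896)
sweep = 180° − θ = 169.1202°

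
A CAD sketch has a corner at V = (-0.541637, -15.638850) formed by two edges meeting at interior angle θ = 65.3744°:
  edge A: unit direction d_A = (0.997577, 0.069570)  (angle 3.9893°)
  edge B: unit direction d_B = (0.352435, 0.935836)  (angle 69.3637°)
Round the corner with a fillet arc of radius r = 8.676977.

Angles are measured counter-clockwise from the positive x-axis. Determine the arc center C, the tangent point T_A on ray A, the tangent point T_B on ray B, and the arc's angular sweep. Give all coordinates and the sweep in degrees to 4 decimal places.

bisector direction at 36.6765° = (0.802021,0.597296)
center distance |VC| = r/sin(θ/2) = 8.676977/sin(32.6872°) = 16.066919
C = V + |VC|·bis = (12.3444,-6.0421)
T_A = V + ((C−V)·d_A)·d_A = V + 13.5224·d_A = (12.9480,-14.6981)
T_B = V + ((C−V)·d_B)·d_B = V + 13.5224·d_B = (4.2241,-2.9841)
sweep = 180° − θ = 114.6256°

center=(12.3444,-6.0421) T_A=(12.9480,-14.6981) T_B=(4.2241,-2.9841) sweep=114.6256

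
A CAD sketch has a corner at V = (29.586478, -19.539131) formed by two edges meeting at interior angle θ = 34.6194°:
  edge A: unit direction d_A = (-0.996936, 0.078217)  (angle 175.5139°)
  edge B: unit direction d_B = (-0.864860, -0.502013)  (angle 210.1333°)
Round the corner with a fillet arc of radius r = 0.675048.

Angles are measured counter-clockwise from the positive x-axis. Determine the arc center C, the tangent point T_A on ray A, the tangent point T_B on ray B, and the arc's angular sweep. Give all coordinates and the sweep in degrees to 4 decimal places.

bisector direction at 192.8236° = (-0.975058,-0.221950)
center distance |VC| = r/sin(θ/2) = 0.675048/sin(17.3097°) = 2.268790
C = V + |VC|·bis = (27.3743,-20.0427)
T_A = V + ((C−V)·d_A)·d_A = V + 2.1660·d_A = (27.4271,-19.3697)
T_B = V + ((C−V)·d_B)·d_B = V + 2.1660·d_B = (27.7132,-20.6265)
sweep = 180° − θ = 145.3806°

center=(27.3743,-20.0427) T_A=(27.4271,-19.3697) T_B=(27.7132,-20.6265) sweep=145.3806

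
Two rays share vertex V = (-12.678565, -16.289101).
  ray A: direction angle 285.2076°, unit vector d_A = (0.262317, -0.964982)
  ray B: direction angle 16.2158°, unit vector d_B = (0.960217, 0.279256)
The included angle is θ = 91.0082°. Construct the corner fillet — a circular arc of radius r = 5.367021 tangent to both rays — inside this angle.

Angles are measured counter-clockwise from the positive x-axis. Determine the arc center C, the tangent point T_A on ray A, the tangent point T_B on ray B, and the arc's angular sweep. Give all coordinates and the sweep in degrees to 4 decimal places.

bisector direction at 330.7117° = (0.872169,-0.489204)
center distance |VC| = r/sin(θ/2) = 5.367021/sin(45.5041°) = 7.524206
C = V + |VC|·bis = (-6.1162,-19.9700)
T_A = V + ((C−V)·d_A)·d_A = V + 5.2734·d_A = (-11.2953,-21.3778)
T_B = V + ((C−V)·d_B)·d_B = V + 5.2734·d_B = (-7.6150,-14.8165)
sweep = 180° − θ = 88.9918°

center=(-6.1162,-19.9700) T_A=(-11.2953,-21.3778) T_B=(-7.6150,-14.8165) sweep=88.9918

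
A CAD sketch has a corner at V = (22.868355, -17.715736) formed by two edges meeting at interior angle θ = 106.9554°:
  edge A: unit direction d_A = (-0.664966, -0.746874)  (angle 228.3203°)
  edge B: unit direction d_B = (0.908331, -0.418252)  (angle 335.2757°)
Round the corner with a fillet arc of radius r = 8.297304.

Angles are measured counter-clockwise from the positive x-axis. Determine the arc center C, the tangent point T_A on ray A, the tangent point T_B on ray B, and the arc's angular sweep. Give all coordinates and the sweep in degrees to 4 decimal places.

center=(24.9794,-27.8225) T_A=(18.7824,-22.3050) T_B=(28.4498,-20.2858) sweep=73.0446

bisector direction at 281.7980° = (0.204462,-0.978875)
center distance |VC| = r/sin(θ/2) = 8.297304/sin(53.4777°) = 10.324842
C = V + |VC|·bis = (24.9794,-27.8225)
T_A = V + ((C−V)·d_A)·d_A = V + 6.1447·d_A = (18.7824,-22.3050)
T_B = V + ((C−V)·d_B)·d_B = V + 6.1447·d_B = (28.4498,-20.2858)
sweep = 180° − θ = 73.0446°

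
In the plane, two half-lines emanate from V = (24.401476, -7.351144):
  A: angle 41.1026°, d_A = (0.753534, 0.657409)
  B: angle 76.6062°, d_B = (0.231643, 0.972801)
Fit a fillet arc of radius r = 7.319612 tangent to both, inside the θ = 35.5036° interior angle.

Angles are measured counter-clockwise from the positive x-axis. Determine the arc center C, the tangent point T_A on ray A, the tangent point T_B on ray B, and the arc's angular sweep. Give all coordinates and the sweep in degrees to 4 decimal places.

bisector direction at 58.8544° = (0.517215,0.855856)
center distance |VC| = r/sin(θ/2) = 7.319612/sin(17.7518°) = 24.007054
C = V + |VC|·bis = (36.8183,13.1954)
T_A = V + ((C−V)·d_A)·d_A = V + 22.8640·d_A = (41.6303,7.6799)
T_B = V + ((C−V)·d_B)·d_B = V + 22.8640·d_B = (29.6978,14.8910)
sweep = 180° − θ = 144.4964°

center=(36.8183,13.1954) T_A=(41.6303,7.6799) T_B=(29.6978,14.8910) sweep=144.4964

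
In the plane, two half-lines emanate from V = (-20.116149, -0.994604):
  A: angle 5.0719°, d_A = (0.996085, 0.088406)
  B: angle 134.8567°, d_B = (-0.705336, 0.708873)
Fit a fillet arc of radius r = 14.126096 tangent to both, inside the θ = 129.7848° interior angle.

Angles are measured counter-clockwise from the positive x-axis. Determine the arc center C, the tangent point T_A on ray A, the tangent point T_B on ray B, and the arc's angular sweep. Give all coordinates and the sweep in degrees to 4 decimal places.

center=(-14.7715,13.6614) T_A=(-13.5226,-0.4094) T_B=(-24.7851,3.6977) sweep=50.2152

bisector direction at 69.9643° = (0.342606,0.939479)
center distance |VC| = r/sin(θ/2) = 14.126096/sin(64.8924°) = 15.600111
C = V + |VC|·bis = (-14.7715,13.6614)
T_A = V + ((C−V)·d_A)·d_A = V + 6.6194·d_A = (-13.5226,-0.4094)
T_B = V + ((C−V)·d_B)·d_B = V + 6.6194·d_B = (-24.7851,3.6977)
sweep = 180° − θ = 50.2152°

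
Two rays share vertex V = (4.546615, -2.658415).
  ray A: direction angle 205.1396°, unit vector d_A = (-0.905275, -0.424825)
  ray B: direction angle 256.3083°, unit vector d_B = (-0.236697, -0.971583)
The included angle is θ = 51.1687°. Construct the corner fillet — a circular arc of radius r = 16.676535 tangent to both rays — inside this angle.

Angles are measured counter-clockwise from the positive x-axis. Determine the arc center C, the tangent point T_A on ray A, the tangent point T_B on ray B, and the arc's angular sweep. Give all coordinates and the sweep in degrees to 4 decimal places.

bisector direction at 230.7240° = (-0.633057,-0.774105)
center distance |VC| = r/sin(θ/2) = 16.676535/sin(25.5844°) = 38.617446
C = V + |VC|·bis = (-19.9004,-32.5524)
T_A = V + ((C−V)·d_A)·d_A = V + 34.8310·d_A = (-26.9851,-17.4555)
T_B = V + ((C−V)·d_B)·d_B = V + 34.8310·d_B = (-3.6978,-36.4997)
sweep = 180° − θ = 128.8313°

center=(-19.9004,-32.5524) T_A=(-26.9851,-17.4555) T_B=(-3.6978,-36.4997) sweep=128.8313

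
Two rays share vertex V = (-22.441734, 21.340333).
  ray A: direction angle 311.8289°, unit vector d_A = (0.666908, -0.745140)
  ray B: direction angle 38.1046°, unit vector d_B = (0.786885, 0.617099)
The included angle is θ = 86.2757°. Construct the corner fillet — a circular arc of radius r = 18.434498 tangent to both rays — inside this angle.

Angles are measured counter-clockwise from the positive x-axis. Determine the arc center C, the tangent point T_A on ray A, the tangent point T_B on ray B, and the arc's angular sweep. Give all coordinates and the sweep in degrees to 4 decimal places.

bisector direction at 354.9667° = (0.996144,-0.087734)
center distance |VC| = r/sin(θ/2) = 18.434498/sin(43.1379°) = 26.960639
C = V + |VC|·bis = (4.4149,18.9750)
T_A = V + ((C−V)·d_A)·d_A = V + 19.6735·d_A = (-9.3213,6.6809)
T_B = V + ((C−V)·d_B)·d_B = V + 19.6735·d_B = (-6.9610,33.4808)
sweep = 180° − θ = 93.7243°

center=(4.4149,18.9750) T_A=(-9.3213,6.6809) T_B=(-6.9610,33.4808) sweep=93.7243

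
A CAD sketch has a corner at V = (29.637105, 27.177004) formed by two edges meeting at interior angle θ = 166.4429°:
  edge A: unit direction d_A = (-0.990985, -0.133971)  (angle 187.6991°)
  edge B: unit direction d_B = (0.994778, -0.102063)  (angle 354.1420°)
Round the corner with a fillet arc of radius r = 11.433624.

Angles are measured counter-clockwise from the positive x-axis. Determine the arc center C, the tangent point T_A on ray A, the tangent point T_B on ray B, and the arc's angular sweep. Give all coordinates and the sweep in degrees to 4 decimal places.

center=(29.8221,15.6644) T_A=(28.2903,26.9949) T_B=(30.9890,27.0383) sweep=13.5571

bisector direction at 270.9205° = (0.016066,-0.999871)
center distance |VC| = r/sin(θ/2) = 11.433624/sin(83.2215°) = 11.514110
C = V + |VC|·bis = (29.8221,15.6644)
T_A = V + ((C−V)·d_A)·d_A = V + 1.3590·d_A = (28.2903,26.9949)
T_B = V + ((C−V)·d_B)·d_B = V + 1.3590·d_B = (30.9890,27.0383)
sweep = 180° − θ = 13.5571°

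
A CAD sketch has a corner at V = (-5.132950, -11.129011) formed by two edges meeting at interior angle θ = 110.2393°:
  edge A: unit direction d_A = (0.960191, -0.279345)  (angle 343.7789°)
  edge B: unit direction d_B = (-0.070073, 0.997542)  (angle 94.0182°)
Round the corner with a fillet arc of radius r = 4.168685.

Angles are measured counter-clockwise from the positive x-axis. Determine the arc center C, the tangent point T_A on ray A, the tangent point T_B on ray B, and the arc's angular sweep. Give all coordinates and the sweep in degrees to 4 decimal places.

bisector direction at 38.8986° = (0.778259,0.627943)
center distance |VC| = r/sin(θ/2) = 4.168685/sin(55.1197°) = 5.081605
C = V + |VC|·bis = (-1.1781,-7.9381)
T_A = V + ((C−V)·d_A)·d_A = V + 2.9060·d_A = (-2.3426,-11.9408)
T_B = V + ((C−V)·d_B)·d_B = V + 2.9060·d_B = (-5.3366,-8.2302)
sweep = 180° − θ = 69.7607°

center=(-1.1781,-7.9381) T_A=(-2.3426,-11.9408) T_B=(-5.3366,-8.2302) sweep=69.7607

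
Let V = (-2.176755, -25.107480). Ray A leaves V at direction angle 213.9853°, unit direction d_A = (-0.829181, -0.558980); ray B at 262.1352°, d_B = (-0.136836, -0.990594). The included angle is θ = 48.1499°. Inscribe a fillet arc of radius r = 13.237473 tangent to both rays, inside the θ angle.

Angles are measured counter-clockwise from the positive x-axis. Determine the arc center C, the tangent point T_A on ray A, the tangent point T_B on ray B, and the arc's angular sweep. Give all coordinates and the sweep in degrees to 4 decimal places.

center=(-19.3438,-52.6449) T_A=(-26.7433,-41.6687) T_B=(-6.2309,-54.4563) sweep=131.8501

bisector direction at 238.0602° = (-0.529027,-0.848605)
center distance |VC| = r/sin(θ/2) = 13.237473/sin(24.0750°) = 32.450249
C = V + |VC|·bis = (-19.3438,-52.6449)
T_A = V + ((C−V)·d_A)·d_A = V + 29.6275·d_A = (-26.7433,-41.6687)
T_B = V + ((C−V)·d_B)·d_B = V + 29.6275·d_B = (-6.2309,-54.4563)
sweep = 180° − θ = 131.8501°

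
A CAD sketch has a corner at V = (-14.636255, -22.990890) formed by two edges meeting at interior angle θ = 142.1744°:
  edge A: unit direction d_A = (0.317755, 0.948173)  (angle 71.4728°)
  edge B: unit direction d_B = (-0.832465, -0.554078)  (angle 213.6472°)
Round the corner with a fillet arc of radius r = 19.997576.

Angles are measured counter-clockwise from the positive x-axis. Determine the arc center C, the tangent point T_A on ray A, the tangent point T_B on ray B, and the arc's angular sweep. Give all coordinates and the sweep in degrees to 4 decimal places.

center=(-31.4203,-10.1400) T_A=(-12.4591,-16.4943) T_B=(-20.3400,-26.7873) sweep=37.8256

bisector direction at 142.5600° = (-0.793990,0.607930)
center distance |VC| = r/sin(θ/2) = 19.997576/sin(71.0872°) = 21.138797
C = V + |VC|·bis = (-31.4203,-10.1400)
T_A = V + ((C−V)·d_A)·d_A = V + 6.8517·d_A = (-12.4591,-16.4943)
T_B = V + ((C−V)·d_B)·d_B = V + 6.8517·d_B = (-20.3400,-26.7873)
sweep = 180° − θ = 37.8256°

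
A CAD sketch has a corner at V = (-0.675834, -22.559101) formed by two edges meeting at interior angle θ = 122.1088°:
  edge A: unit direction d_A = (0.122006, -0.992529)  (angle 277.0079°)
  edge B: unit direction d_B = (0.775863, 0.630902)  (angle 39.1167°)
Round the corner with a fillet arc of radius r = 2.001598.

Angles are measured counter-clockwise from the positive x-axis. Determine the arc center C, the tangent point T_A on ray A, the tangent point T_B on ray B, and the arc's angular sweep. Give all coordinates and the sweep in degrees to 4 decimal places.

bisector direction at 338.0623° = (0.927591,-0.373598)
center distance |VC| = r/sin(θ/2) = 2.001598/sin(61.0544°) = 2.287332
C = V + |VC|·bis = (1.4459,-23.4136)
T_A = V + ((C−V)·d_A)·d_A = V + 1.1070·d_A = (-0.5408,-23.6579)
T_B = V + ((C−V)·d_B)·d_B = V + 1.1070·d_B = (0.1831,-21.8607)
sweep = 180° − θ = 57.8912°

center=(1.4459,-23.4136) T_A=(-0.5408,-23.6579) T_B=(0.1831,-21.8607) sweep=57.8912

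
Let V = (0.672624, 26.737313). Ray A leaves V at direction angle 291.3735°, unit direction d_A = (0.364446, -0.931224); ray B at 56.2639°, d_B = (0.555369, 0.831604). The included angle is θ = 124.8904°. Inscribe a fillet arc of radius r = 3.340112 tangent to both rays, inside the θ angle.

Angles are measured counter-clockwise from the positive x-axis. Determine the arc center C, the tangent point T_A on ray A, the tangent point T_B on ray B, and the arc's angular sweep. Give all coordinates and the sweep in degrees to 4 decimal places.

center=(4.4182,26.3317) T_A=(1.3078,25.1144) T_B=(1.6405,28.1866) sweep=55.1096

bisector direction at 353.8187° = (0.994186,-0.107675)
center distance |VC| = r/sin(θ/2) = 3.340112/sin(62.4452°) = 3.767459
C = V + |VC|·bis = (4.4182,26.3317)
T_A = V + ((C−V)·d_A)·d_A = V + 1.7428·d_A = (1.3078,25.1144)
T_B = V + ((C−V)·d_B)·d_B = V + 1.7428·d_B = (1.6405,28.1866)
sweep = 180° − θ = 55.1096°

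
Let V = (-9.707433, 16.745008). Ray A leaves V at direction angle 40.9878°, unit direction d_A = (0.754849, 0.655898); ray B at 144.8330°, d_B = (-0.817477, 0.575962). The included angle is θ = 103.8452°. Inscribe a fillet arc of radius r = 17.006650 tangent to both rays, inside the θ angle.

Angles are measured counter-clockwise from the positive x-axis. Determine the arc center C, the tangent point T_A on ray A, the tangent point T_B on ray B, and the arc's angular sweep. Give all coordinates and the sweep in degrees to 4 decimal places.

center=(-10.8044,38.3217) T_A=(0.3502,25.4843) T_B=(-20.5996,24.4192) sweep=76.1548

bisector direction at 92.9104° = (-0.050774,0.998710)
center distance |VC| = r/sin(θ/2) = 17.006650/sin(51.9226°) = 21.604570
C = V + |VC|·bis = (-10.8044,38.3217)
T_A = V + ((C−V)·d_A)·d_A = V + 13.3241·d_A = (0.3502,25.4843)
T_B = V + ((C−V)·d_B)·d_B = V + 13.3241·d_B = (-20.5996,24.4192)
sweep = 180° − θ = 76.1548°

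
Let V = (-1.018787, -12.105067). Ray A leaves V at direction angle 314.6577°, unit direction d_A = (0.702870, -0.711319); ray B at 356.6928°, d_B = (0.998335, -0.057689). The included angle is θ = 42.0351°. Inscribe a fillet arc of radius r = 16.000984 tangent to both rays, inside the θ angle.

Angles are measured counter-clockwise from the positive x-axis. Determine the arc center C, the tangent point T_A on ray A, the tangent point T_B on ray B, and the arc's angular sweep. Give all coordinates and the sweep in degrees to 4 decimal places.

bisector direction at 335.6753° = (0.911225,-0.411908)
center distance |VC| = r/sin(θ/2) = 16.000984/sin(21.0175°) = 44.613998
C = V + |VC|·bis = (39.6346,-30.4819)
T_A = V + ((C−V)·d_A)·d_A = V + 41.6459·d_A = (28.2528,-41.7285)
T_B = V + ((C−V)·d_B)·d_B = V + 41.6459·d_B = (40.5577,-14.5076)
sweep = 180° − θ = 137.9649°

center=(39.6346,-30.4819) T_A=(28.2528,-41.7285) T_B=(40.5577,-14.5076) sweep=137.9649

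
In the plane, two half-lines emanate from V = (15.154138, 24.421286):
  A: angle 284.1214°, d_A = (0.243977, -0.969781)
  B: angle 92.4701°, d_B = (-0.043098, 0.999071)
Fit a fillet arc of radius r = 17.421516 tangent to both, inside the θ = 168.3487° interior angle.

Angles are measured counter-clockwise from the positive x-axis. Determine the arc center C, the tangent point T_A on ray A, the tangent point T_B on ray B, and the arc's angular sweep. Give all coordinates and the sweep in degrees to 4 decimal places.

bisector direction at 8.2957° = (0.989536,0.144283)
center distance |VC| = r/sin(θ/2) = 17.421516/sin(84.1744°) = 17.511959
C = V + |VC|·bis = (32.4829,26.9480)
T_A = V + ((C−V)·d_A)·d_A = V + 1.7775·d_A = (15.5878,22.6975)
T_B = V + ((C−V)·d_B)·d_B = V + 1.7775·d_B = (15.0775,26.1971)
sweep = 180° − θ = 11.6513°

center=(32.4829,26.9480) T_A=(15.5878,22.6975) T_B=(15.0775,26.1971) sweep=11.6513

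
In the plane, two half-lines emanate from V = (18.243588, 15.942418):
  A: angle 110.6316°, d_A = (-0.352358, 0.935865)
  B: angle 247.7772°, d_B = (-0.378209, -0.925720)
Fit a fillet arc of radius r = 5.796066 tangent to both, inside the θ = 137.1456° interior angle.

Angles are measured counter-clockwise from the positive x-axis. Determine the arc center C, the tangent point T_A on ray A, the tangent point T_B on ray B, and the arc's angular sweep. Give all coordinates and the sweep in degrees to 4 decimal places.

center=(12.0178,16.0289) T_A=(17.4421,18.0712) T_B=(17.3833,13.8367) sweep=42.8544

bisector direction at 179.2044° = (-0.999904,0.013885)
center distance |VC| = r/sin(θ/2) = 5.796066/sin(68.5728°) = 6.226421
C = V + |VC|·bis = (12.0178,16.0289)
T_A = V + ((C−V)·d_A)·d_A = V + 2.2746·d_A = (17.4421,18.0712)
T_B = V + ((C−V)·d_B)·d_B = V + 2.2746·d_B = (17.3833,13.8367)
sweep = 180° − θ = 42.8544°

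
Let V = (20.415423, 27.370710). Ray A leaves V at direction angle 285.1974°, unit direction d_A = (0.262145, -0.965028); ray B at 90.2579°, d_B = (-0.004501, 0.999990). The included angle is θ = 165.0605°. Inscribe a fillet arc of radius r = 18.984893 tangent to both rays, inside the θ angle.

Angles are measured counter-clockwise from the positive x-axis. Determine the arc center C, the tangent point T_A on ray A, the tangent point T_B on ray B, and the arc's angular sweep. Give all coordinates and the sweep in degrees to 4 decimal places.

center=(39.3889,29.9454) T_A=(21.0680,24.9685) T_B=(20.4042,29.8599) sweep=14.9395

bisector direction at 7.7276° = (0.990918,0.134464)
center distance |VC| = r/sin(θ/2) = 18.984893/sin(82.5302°) = 19.147385
C = V + |VC|·bis = (39.3889,29.9454)
T_A = V + ((C−V)·d_A)·d_A = V + 2.4892·d_A = (21.0680,24.9685)
T_B = V + ((C−V)·d_B)·d_B = V + 2.4892·d_B = (20.4042,29.8599)
sweep = 180° − θ = 14.9395°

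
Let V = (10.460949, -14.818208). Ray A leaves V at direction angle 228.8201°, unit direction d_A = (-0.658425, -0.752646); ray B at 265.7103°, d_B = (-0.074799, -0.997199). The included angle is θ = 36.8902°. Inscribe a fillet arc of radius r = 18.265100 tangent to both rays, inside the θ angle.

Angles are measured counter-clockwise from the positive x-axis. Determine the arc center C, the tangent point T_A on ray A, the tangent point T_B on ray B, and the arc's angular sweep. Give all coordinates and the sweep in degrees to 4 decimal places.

bisector direction at 247.2652° = (-0.386466,-0.922304)
center distance |VC| = r/sin(θ/2) = 18.265100/sin(18.4451°) = 57.728635
C = V + |VC|·bis = (-11.8492,-68.0615)
T_A = V + ((C−V)·d_A)·d_A = V + 54.7630·d_A = (-25.5964,-56.0353)
T_B = V + ((C−V)·d_B)·d_B = V + 54.7630·d_B = (6.3647,-69.4278)
sweep = 180° − θ = 143.1098°

center=(-11.8492,-68.0615) T_A=(-25.5964,-56.0353) T_B=(6.3647,-69.4278) sweep=143.1098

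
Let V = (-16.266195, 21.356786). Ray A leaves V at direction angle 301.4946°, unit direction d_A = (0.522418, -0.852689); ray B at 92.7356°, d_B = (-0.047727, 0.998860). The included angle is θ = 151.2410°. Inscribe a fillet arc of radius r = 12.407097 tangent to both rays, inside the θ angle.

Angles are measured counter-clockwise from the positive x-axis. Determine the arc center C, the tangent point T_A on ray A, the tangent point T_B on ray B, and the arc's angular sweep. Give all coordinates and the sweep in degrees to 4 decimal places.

bisector direction at 17.1151° = (0.955715,0.294292)
center distance |VC| = r/sin(θ/2) = 12.407097/sin(75.6205°) = 12.808356
C = V + |VC|·bis = (-4.0251,25.1262)
T_A = V + ((C−V)·d_A)·d_A = V + 3.1809·d_A = (-14.6045,18.6445)
T_B = V + ((C−V)·d_B)·d_B = V + 3.1809·d_B = (-16.4180,24.5340)
sweep = 180° − θ = 28.7590°

center=(-4.0251,25.1262) T_A=(-14.6045,18.6445) T_B=(-16.4180,24.5340) sweep=28.7590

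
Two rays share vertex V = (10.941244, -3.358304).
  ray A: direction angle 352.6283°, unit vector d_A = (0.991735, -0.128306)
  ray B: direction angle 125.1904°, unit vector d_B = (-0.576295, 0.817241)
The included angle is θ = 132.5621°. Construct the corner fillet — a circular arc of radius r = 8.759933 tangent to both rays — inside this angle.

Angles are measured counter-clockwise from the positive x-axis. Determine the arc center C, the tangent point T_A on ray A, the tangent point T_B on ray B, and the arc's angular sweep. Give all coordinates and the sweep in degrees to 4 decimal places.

bisector direction at 58.9094° = (0.516394,0.856351)
center distance |VC| = r/sin(θ/2) = 8.759933/sin(66.2810°) = 9.568159
C = V + |VC|·bis = (15.8822,4.8354)
T_A = V + ((C−V)·d_A)·d_A = V + 3.8488·d_A = (14.7582,-3.8521)
T_B = V + ((C−V)·d_B)·d_B = V + 3.8488·d_B = (8.7232,-0.2129)
sweep = 180° − θ = 47.4379°

center=(15.8822,4.8354) T_A=(14.7582,-3.8521) T_B=(8.7232,-0.2129) sweep=47.4379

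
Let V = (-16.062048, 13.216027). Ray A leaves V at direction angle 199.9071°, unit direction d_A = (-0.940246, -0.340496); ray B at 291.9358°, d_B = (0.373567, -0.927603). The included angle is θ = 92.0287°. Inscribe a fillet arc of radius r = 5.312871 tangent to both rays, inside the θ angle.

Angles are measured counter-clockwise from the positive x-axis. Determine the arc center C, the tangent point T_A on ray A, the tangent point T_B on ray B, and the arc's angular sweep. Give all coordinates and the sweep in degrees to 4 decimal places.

center=(-19.0746,6.4746) T_A=(-20.8836,11.4700) T_B=(-14.1464,8.4593) sweep=87.9713

bisector direction at 245.9214° = (-0.407989,-0.912987)
center distance |VC| = r/sin(θ/2) = 5.312871/sin(46.0144°) = 7.383974
C = V + |VC|·bis = (-19.0746,6.4746)
T_A = V + ((C−V)·d_A)·d_A = V + 5.1280·d_A = (-20.8836,11.4700)
T_B = V + ((C−V)·d_B)·d_B = V + 5.1280·d_B = (-14.1464,8.4593)
sweep = 180° − θ = 87.9713°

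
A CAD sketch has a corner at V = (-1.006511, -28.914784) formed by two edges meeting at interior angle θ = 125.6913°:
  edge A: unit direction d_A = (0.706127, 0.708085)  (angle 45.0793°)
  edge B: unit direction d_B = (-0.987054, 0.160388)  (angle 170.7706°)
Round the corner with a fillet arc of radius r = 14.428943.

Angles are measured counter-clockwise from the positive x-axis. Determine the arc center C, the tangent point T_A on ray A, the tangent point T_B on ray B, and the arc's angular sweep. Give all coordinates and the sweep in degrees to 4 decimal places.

center=(-5.9974,-13.4856) T_A=(4.2195,-23.6743) T_B=(-8.3116,-27.7278) sweep=54.3087

bisector direction at 107.9250° = (-0.307771,0.951460)
center distance |VC| = r/sin(θ/2) = 14.428943/sin(62.8456°) = 16.216299
C = V + |VC|·bis = (-5.9974,-13.4856)
T_A = V + ((C−V)·d_A)·d_A = V + 7.4009·d_A = (4.2195,-23.6743)
T_B = V + ((C−V)·d_B)·d_B = V + 7.4009·d_B = (-8.3116,-27.7278)
sweep = 180° − θ = 54.3087°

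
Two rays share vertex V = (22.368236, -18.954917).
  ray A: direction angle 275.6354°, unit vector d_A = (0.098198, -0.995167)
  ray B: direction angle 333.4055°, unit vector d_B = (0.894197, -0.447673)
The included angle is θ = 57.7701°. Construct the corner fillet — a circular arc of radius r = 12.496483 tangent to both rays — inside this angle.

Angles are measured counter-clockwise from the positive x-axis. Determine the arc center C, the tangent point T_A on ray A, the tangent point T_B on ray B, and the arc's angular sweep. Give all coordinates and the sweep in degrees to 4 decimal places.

bisector direction at 304.5205° = (0.566700,-0.823924)
center distance |VC| = r/sin(θ/2) = 12.496483/sin(28.8850°) = 25.869747
C = V + |VC|·bis = (37.0286,-40.2696)
T_A = V + ((C−V)·d_A)·d_A = V + 22.6513·d_A = (24.5925,-41.4967)
T_B = V + ((C−V)·d_B)·d_B = V + 22.6513·d_B = (42.6230,-29.0953)
sweep = 180° − θ = 122.2299°

center=(37.0286,-40.2696) T_A=(24.5925,-41.4967) T_B=(42.6230,-29.0953) sweep=122.2299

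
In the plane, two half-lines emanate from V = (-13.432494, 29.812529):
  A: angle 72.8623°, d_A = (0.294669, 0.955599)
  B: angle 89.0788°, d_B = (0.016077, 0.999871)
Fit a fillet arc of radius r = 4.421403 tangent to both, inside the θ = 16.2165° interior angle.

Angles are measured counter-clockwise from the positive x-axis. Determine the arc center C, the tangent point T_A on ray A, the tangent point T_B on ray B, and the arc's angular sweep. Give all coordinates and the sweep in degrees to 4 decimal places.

center=(-8.5127,60.7718) T_A=(-4.2876,59.4689) T_B=(-12.9335,60.8429) sweep=163.7835

bisector direction at 80.9706° = (0.156942,0.987608)
center distance |VC| = r/sin(θ/2) = 4.421403/sin(8.1082°) = 31.347734
C = V + |VC|·bis = (-8.5127,60.7718)
T_A = V + ((C−V)·d_A)·d_A = V + 31.0344·d_A = (-4.2876,59.4689)
T_B = V + ((C−V)·d_B)·d_B = V + 31.0344·d_B = (-12.9335,60.8429)
sweep = 180° − θ = 163.7835°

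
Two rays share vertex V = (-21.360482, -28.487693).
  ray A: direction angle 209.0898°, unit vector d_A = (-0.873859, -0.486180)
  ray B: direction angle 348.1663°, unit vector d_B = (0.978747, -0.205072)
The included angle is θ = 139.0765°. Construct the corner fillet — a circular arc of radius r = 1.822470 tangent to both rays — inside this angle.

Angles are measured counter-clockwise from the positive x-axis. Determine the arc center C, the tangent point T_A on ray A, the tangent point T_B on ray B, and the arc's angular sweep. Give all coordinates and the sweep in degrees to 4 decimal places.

center=(-21.0687,-30.4109) T_A=(-21.9547,-28.8183) T_B=(-20.6949,-28.6271) sweep=40.9235

bisector direction at 278.6280° = (0.150019,-0.988683)
center distance |VC| = r/sin(θ/2) = 1.822470/sin(69.5383°) = 1.945201
C = V + |VC|·bis = (-21.0687,-30.4109)
T_A = V + ((C−V)·d_A)·d_A = V + 0.6800·d_A = (-21.9547,-28.8183)
T_B = V + ((C−V)·d_B)·d_B = V + 0.6800·d_B = (-20.6949,-28.6271)
sweep = 180° − θ = 40.9235°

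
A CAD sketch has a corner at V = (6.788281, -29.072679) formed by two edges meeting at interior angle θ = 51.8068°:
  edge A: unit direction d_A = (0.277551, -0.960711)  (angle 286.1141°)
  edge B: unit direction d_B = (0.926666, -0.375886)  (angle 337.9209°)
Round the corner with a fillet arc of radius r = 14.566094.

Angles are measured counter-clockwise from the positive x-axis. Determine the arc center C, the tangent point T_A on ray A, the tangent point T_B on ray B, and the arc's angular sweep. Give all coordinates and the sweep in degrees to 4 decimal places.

center=(29.1067,-53.8446) T_A=(15.1129,-57.8874) T_B=(34.5819,-40.3467) sweep=128.1932

bisector direction at 312.0175° = (0.669358,-0.742940)
center distance |VC| = r/sin(θ/2) = 14.566094/sin(25.9034°) = 33.343074
C = V + |VC|·bis = (29.1067,-53.8446)
T_A = V + ((C−V)·d_A)·d_A = V + 29.9932·d_A = (15.1129,-57.8874)
T_B = V + ((C−V)·d_B)·d_B = V + 29.9932·d_B = (34.5819,-40.3467)
sweep = 180° − θ = 128.1932°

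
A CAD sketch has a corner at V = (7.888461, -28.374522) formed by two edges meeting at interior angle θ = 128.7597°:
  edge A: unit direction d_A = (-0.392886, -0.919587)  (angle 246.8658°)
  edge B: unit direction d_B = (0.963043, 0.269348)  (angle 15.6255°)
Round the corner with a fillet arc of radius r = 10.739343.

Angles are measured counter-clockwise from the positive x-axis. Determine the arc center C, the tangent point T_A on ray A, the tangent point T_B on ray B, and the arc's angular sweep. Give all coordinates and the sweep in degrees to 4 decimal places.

bisector direction at 311.2456° = (0.659289,-0.751890)
center distance |VC| = r/sin(θ/2) = 10.739343/sin(64.3799°) = 11.910364
C = V + |VC|·bis = (15.7408,-37.3298)
T_A = V + ((C−V)·d_A)·d_A = V + 5.1501·d_A = (5.8651,-33.1105)
T_B = V + ((C−V)·d_B)·d_B = V + 5.1501·d_B = (12.8482,-26.9874)
sweep = 180° − θ = 51.2403°

center=(15.7408,-37.3298) T_A=(5.8651,-33.1105) T_B=(12.8482,-26.9874) sweep=51.2403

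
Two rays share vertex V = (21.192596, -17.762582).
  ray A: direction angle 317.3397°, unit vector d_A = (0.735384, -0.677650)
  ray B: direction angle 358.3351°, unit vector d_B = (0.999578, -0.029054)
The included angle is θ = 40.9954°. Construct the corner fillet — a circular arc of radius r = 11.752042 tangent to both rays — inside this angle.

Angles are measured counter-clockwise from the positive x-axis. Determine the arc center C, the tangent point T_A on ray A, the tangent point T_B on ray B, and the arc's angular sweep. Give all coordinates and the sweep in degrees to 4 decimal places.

bisector direction at 337.8374° = (0.926117,-0.377236)
center distance |VC| = r/sin(θ/2) = 11.752042/sin(20.4977°) = 33.560983
C = V + |VC|·bis = (52.2740,-30.4230)
T_A = V + ((C−V)·d_A)·d_A = V + 31.4361·d_A = (44.3102,-39.0653)
T_B = V + ((C−V)·d_B)·d_B = V + 31.4361·d_B = (52.6154,-18.6759)
sweep = 180° − θ = 139.0046°

center=(52.2740,-30.4230) T_A=(44.3102,-39.0653) T_B=(52.6154,-18.6759) sweep=139.0046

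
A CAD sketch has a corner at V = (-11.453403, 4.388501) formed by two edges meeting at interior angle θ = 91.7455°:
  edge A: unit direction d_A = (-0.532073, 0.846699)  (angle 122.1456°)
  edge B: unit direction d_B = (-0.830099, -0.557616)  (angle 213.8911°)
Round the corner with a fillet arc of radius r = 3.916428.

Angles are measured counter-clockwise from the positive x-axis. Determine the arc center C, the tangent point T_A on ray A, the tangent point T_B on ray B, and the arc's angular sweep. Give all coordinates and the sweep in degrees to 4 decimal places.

bisector direction at 168.0184° = (-0.978214,0.207598)
center distance |VC| = r/sin(θ/2) = 3.916428/sin(45.8728°) = 5.456191
C = V + |VC|·bis = (-16.7907,5.5212)
T_A = V + ((C−V)·d_A)·d_A = V + 3.7989·d_A = (-13.4747,7.6050)
T_B = V + ((C−V)·d_B)·d_B = V + 3.7989·d_B = (-14.6069,2.2702)
sweep = 180° − θ = 88.2545°

center=(-16.7907,5.5212) T_A=(-13.4747,7.6050) T_B=(-14.6069,2.2702) sweep=88.2545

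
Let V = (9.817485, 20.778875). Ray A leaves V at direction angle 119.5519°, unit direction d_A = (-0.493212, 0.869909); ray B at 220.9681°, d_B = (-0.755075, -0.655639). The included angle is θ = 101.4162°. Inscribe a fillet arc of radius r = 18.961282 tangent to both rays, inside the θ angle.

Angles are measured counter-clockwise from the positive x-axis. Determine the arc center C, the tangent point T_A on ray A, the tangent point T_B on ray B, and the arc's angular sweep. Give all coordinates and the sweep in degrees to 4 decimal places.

bisector direction at 170.2600° = (-0.985586,0.169177)
center distance |VC| = r/sin(θ/2) = 18.961282/sin(50.7081°) = 24.500004
C = V + |VC|·bis = (-14.3294,24.9237)
T_A = V + ((C−V)·d_A)·d_A = V + 15.5152·d_A = (2.1652,34.2757)
T_B = V + ((C−V)·d_B)·d_B = V + 15.5152·d_B = (-1.8976,10.6065)
sweep = 180° − θ = 78.5838°

center=(-14.3294,24.9237) T_A=(2.1652,34.2757) T_B=(-1.8976,10.6065) sweep=78.5838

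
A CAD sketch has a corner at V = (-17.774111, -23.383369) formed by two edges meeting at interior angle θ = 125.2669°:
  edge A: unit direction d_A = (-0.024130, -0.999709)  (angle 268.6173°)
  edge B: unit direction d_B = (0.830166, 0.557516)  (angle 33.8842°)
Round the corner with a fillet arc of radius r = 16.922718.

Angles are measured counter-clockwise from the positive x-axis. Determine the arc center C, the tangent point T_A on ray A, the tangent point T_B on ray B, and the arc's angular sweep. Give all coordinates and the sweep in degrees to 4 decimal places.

bisector direction at 331.2507° = (0.876733,-0.480977)
center distance |VC| = r/sin(θ/2) = 16.922718/sin(62.6335°) = 19.055314
C = V + |VC|·bis = (-1.0677,-32.5485)
T_A = V + ((C−V)·d_A)·d_A = V + 8.7594·d_A = (-17.9855,-32.1402)
T_B = V + ((C−V)·d_B)·d_B = V + 8.7594·d_B = (-10.5024,-18.4999)
sweep = 180° − θ = 54.7331°

center=(-1.0677,-32.5485) T_A=(-17.9855,-32.1402) T_B=(-10.5024,-18.4999) sweep=54.7331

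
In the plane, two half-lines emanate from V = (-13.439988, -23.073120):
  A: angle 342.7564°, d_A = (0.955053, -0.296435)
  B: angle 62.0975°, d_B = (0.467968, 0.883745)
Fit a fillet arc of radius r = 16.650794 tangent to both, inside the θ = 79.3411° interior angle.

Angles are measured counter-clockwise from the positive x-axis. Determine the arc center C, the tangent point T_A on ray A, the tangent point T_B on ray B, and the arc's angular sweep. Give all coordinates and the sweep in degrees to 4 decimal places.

bisector direction at 22.4270° = (0.924367,0.381505)
center distance |VC| = r/sin(θ/2) = 16.650794/sin(39.6705°) = 26.083204
C = V + |VC|·bis = (10.6705,-13.1222)
T_A = V + ((C−V)·d_A)·d_A = V + 20.0770·d_A = (5.7346,-29.0246)
T_B = V + ((C−V)·d_B)·d_B = V + 20.0770·d_B = (-4.0446,-5.3302)
sweep = 180° − θ = 100.6589°

center=(10.6705,-13.1222) T_A=(5.7346,-29.0246) T_B=(-4.0446,-5.3302) sweep=100.6589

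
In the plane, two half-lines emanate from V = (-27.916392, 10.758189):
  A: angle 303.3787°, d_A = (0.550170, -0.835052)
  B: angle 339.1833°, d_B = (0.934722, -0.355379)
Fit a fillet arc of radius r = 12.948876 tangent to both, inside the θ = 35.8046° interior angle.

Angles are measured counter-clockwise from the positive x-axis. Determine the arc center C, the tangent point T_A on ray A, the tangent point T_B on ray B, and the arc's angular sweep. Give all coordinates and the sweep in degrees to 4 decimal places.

bisector direction at 321.2810° = (0.780223,-0.625501)
center distance |VC| = r/sin(θ/2) = 12.948876/sin(17.9023°) = 42.124575
C = V + |VC|·bis = (4.9502,-15.5908)
T_A = V + ((C−V)·d_A)·d_A = V + 40.0850·d_A = (-5.8628,-22.7149)
T_B = V + ((C−V)·d_B)·d_B = V + 40.0850·d_B = (9.5519,-3.4872)
sweep = 180° − θ = 144.1954°

center=(4.9502,-15.5908) T_A=(-5.8628,-22.7149) T_B=(9.5519,-3.4872) sweep=144.1954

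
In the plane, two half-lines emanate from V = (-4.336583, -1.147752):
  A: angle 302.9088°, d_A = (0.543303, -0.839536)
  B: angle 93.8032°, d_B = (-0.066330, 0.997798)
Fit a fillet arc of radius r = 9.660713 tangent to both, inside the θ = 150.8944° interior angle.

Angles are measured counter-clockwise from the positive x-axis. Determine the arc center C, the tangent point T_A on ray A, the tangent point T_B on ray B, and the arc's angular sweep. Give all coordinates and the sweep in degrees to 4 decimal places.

center=(5.1365,1.9954) T_A=(-2.9740,-3.2533) T_B=(-4.5029,1.3547) sweep=29.1056

bisector direction at 18.3560° = (0.949118,0.314920)
center distance |VC| = r/sin(θ/2) = 9.660713/sin(75.4472°) = 9.980936
C = V + |VC|·bis = (5.1365,1.9954)
T_A = V + ((C−V)·d_A)·d_A = V + 2.5079·d_A = (-2.9740,-3.2533)
T_B = V + ((C−V)·d_B)·d_B = V + 2.5079·d_B = (-4.5029,1.3547)
sweep = 180° − θ = 29.1056°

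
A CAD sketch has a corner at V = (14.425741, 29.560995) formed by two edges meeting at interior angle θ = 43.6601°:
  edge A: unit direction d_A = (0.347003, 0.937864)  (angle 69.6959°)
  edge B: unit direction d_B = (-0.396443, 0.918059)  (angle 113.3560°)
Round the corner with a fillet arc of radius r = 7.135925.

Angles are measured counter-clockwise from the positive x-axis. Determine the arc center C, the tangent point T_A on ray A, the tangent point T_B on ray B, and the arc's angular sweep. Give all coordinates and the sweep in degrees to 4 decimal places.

center=(13.9147,48.7443) T_A=(20.6072,46.2681) T_B=(7.3635,45.9153) sweep=136.3399

bisector direction at 91.5259° = (-0.026630,0.999645)
center distance |VC| = r/sin(θ/2) = 7.135925/sin(21.8300°) = 19.190087
C = V + |VC|·bis = (13.9147,48.7443)
T_A = V + ((C−V)·d_A)·d_A = V + 17.8140·d_A = (20.6072,46.2681)
T_B = V + ((C−V)·d_B)·d_B = V + 17.8140·d_B = (7.3635,45.9153)
sweep = 180° − θ = 136.3399°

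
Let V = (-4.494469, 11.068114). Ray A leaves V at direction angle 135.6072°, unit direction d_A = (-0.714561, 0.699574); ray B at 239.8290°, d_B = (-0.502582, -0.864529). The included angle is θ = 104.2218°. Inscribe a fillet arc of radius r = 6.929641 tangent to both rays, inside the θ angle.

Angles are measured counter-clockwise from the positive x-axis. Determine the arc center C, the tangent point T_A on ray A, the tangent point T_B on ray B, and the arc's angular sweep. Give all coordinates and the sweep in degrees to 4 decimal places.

bisector direction at 187.7181° = (-0.990941,-0.134299)
center distance |VC| = r/sin(θ/2) = 6.929641/sin(52.1109°) = 8.780579
C = V + |VC|·bis = (-13.1955,9.8889)
T_A = V + ((C−V)·d_A)·d_A = V + 5.3925·d_A = (-8.3477,14.8405)
T_B = V + ((C−V)·d_B)·d_B = V + 5.3925·d_B = (-7.2046,6.4062)
sweep = 180° − θ = 75.7782°

center=(-13.1955,9.8889) T_A=(-8.3477,14.8405) T_B=(-7.2046,6.4062) sweep=75.7782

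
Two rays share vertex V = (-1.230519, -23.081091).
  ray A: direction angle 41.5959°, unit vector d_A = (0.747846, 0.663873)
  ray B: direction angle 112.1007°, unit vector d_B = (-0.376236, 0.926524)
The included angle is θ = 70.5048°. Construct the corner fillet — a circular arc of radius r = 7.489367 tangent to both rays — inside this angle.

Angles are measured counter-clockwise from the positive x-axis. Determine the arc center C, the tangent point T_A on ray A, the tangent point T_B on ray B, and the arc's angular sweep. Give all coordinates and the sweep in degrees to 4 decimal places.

bisector direction at 76.8483° = (0.227530,0.973771)
center distance |VC| = r/sin(θ/2) = 7.489367/sin(35.2524°) = 12.975804
C = V + |VC|·bis = (1.7219,-10.4456)
T_A = V + ((C−V)·d_A)·d_A = V + 10.5963·d_A = (6.6939,-16.0465)
T_B = V + ((C−V)·d_B)·d_B = V + 10.5963·d_B = (-5.2172,-13.2634)
sweep = 180° − θ = 109.4952°

center=(1.7219,-10.4456) T_A=(6.6939,-16.0465) T_B=(-5.2172,-13.2634) sweep=109.4952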